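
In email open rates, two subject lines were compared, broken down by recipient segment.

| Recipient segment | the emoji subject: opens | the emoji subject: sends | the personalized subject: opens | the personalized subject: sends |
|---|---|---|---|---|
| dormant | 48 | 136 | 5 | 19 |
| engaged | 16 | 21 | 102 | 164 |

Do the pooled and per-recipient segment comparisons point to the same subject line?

No

Dormant: the emoji subject 48/136 = 35.3%, the personalized subject 5/19 = 26.3% → the emoji subject
Engaged: the emoji subject 16/21 = 76.2%, the personalized subject 102/164 = 62.2% → the emoji subject
Overall: the emoji subject 64/157 = 40.8%, the personalized subject 107/183 = 58.5% → the personalized subject
The emoji subject wins each recipient group but the personalized subject wins overall — the comparison reverses. The emoji subject's sends skew toward dormant, which has a lower base rate.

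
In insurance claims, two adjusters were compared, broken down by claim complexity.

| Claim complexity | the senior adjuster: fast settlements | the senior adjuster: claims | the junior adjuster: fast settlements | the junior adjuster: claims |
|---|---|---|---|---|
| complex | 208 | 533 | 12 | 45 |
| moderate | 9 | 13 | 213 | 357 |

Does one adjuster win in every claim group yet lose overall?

Complex: the senior adjuster 208/533 = 39.0%, the junior adjuster 12/45 = 26.7% → the senior adjuster
Moderate: the senior adjuster 9/13 = 69.2%, the junior adjuster 213/357 = 59.7% → the senior adjuster
Overall: the senior adjuster 217/546 = 39.7%, the junior adjuster 225/402 = 56.0% → the junior adjuster
The senior adjuster wins each claim group but the junior adjuster wins overall — the comparison reverses. The senior adjuster's claims skew toward complex, which has a lower base rate.

Yes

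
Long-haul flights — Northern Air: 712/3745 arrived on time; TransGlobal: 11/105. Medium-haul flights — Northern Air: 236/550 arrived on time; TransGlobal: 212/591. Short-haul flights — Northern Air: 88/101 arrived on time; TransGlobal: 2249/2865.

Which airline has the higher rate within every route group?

Long-haul: Northern Air 712/3745 = 19.0%, TransGlobal 11/105 = 10.5% → Northern Air
Medium-haul: Northern Air 236/550 = 42.9%, TransGlobal 212/591 = 35.9% → Northern Air
Short-haul: Northern Air 88/101 = 87.1%, TransGlobal 2249/2865 = 78.5% → Northern Air
Northern Air has the higher rate in all 3 groups.

Northern Air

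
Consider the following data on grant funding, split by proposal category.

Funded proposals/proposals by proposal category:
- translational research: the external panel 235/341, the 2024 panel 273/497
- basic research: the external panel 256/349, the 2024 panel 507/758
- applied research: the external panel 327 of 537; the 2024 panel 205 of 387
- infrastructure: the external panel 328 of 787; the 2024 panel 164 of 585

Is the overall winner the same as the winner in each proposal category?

Translational research: the external panel 235/341 = 68.9%, the 2024 panel 273/497 = 54.9% → the external panel
Basic research: the external panel 256/349 = 73.4%, the 2024 panel 507/758 = 66.9% → the external panel
Applied research: the external panel 327/537 = 60.9%, the 2024 panel 205/387 = 53.0% → the external panel
Infrastructure: the external panel 328/787 = 41.7%, the 2024 panel 164/585 = 28.0% → the external panel
Overall: the external panel 1146/2014 = 56.9%, the 2024 panel 1149/2227 = 51.6% → the external panel
The external panel wins overall and in every proposal group — no reversal.

Yes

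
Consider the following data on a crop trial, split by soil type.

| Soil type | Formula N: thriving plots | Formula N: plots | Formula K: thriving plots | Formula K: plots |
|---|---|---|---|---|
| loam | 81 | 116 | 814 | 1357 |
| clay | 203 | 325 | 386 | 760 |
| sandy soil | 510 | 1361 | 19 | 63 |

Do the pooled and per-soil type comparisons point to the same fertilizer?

No

Loam: Formula N 81/116 = 69.8%, Formula K 814/1357 = 60.0% → Formula N
Clay: Formula N 203/325 = 62.5%, Formula K 386/760 = 50.8% → Formula N
Sandy soil: Formula N 510/1361 = 37.5%, Formula K 19/63 = 30.2% → Formula N
Overall: Formula N 794/1802 = 44.1%, Formula K 1219/2180 = 55.9% → Formula K
Formula N wins each soil group but Formula K wins overall — the comparison reverses. Formula N's plots skew toward sandy soil, which has a lower base rate.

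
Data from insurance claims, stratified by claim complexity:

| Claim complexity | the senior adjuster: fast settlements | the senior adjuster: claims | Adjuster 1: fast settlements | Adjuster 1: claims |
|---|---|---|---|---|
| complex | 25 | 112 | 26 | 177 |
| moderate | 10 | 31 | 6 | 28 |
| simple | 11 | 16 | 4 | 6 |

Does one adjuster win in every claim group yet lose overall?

Complex: the senior adjuster 25/112 = 22.3%, Adjuster 1 26/177 = 14.7% → the senior adjuster
Moderate: the senior adjuster 10/31 = 32.3%, Adjuster 1 6/28 = 21.4% → the senior adjuster
Simple: the senior adjuster 11/16 = 68.8%, Adjuster 1 4/6 = 66.7% → the senior adjuster
Overall: the senior adjuster 46/159 = 28.9%, Adjuster 1 36/211 = 17.1% → the senior adjuster
The senior adjuster wins overall and in every claim group — no reversal.

No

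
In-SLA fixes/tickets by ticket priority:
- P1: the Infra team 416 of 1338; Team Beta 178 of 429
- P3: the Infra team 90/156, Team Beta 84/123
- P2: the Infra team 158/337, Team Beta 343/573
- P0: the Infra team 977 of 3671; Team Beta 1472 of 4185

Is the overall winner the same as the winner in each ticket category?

P1: the Infra team 416/1338 = 31.1%, Team Beta 178/429 = 41.5% → Team Beta
P3: the Infra team 90/156 = 57.7%, Team Beta 84/123 = 68.3% → Team Beta
P2: the Infra team 158/337 = 46.9%, Team Beta 343/573 = 59.9% → Team Beta
P0: the Infra team 977/3671 = 26.6%, Team Beta 1472/4185 = 35.2% → Team Beta
Overall: the Infra team 1641/5502 = 29.8%, Team Beta 2077/5310 = 39.1% → Team Beta
Team Beta wins overall and in every ticket group — no reversal.

Yes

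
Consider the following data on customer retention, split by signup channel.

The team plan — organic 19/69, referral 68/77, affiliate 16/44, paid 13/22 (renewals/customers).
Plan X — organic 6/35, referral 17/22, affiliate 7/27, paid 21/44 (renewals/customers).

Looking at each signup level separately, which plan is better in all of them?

Organic: the team plan 19/69 = 27.5%, Plan X 6/35 = 17.1% → the team plan
Referral: the team plan 68/77 = 88.3%, Plan X 17/22 = 77.3% → the team plan
Affiliate: the team plan 16/44 = 36.4%, Plan X 7/27 = 25.9% → the team plan
Paid: the team plan 13/22 = 59.1%, Plan X 21/44 = 47.7% → the team plan
The team plan has the higher rate in all 4 groups.

the team plan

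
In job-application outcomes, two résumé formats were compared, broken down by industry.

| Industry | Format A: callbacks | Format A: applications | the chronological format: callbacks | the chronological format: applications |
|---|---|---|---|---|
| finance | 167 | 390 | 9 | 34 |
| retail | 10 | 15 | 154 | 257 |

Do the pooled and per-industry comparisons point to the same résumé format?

Finance: Format A 167/390 = 42.8%, the chronological format 9/34 = 26.5% → Format A
Retail: Format A 10/15 = 66.7%, the chronological format 154/257 = 59.9% → Format A
Overall: Format A 177/405 = 43.7%, the chronological format 163/291 = 56.0% → the chronological format
Format A wins each industry group but the chronological format wins overall — the comparison reverses. Format A's applications skew toward finance, which has a lower base rate.

No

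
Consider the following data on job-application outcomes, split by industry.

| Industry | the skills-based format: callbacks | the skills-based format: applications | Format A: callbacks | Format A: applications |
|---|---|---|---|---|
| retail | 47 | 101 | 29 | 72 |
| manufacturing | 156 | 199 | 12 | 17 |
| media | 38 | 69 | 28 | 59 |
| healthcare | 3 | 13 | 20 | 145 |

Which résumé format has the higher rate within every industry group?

Retail: the skills-based format 47/101 = 46.5%, Format A 29/72 = 40.3% → the skills-based format
Manufacturing: the skills-based format 156/199 = 78.4%, Format A 12/17 = 70.6% → the skills-based format
Media: the skills-based format 38/69 = 55.1%, Format A 28/59 = 47.5% → the skills-based format
Healthcare: the skills-based format 3/13 = 23.1%, Format A 20/145 = 13.8% → the skills-based format
The skills-based format has the higher rate in all 4 groups.

the skills-based format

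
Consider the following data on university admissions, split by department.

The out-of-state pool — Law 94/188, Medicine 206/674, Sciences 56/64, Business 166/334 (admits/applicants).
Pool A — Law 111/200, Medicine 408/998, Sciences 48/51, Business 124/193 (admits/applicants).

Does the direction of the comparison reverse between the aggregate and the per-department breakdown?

No

Law: the out-of-state pool 94/188 = 50.0%, Pool A 111/200 = 55.5% → Pool A
Medicine: the out-of-state pool 206/674 = 30.6%, Pool A 408/998 = 40.9% → Pool A
Sciences: the out-of-state pool 56/64 = 87.5%, Pool A 48/51 = 94.1% → Pool A
Business: the out-of-state pool 166/334 = 49.7%, Pool A 124/193 = 64.2% → Pool A
Overall: the out-of-state pool 522/1260 = 41.4%, Pool A 691/1442 = 47.9% → Pool A
Pool A wins overall and in every department group — no reversal.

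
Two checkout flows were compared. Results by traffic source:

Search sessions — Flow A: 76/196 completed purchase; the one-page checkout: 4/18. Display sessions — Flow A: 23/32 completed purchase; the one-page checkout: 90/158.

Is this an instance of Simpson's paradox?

Search: Flow A 76/196 = 38.8%, the one-page checkout 4/18 = 22.2% → Flow A
Display: Flow A 23/32 = 71.9%, the one-page checkout 90/158 = 57.0% → Flow A
Overall: Flow A 99/228 = 43.4%, the one-page checkout 94/176 = 53.4% → the one-page checkout
Flow A wins each traffic group but the one-page checkout wins overall — the comparison reverses. Flow A's sessions skew toward search, which has a lower base rate.

Yes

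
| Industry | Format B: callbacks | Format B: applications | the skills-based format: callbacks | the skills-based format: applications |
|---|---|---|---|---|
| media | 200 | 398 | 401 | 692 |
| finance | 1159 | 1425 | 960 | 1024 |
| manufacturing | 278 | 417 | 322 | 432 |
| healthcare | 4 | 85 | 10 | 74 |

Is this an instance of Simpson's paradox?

No

Media: Format B 200/398 = 50.3%, the skills-based format 401/692 = 57.9% → the skills-based format
Finance: Format B 1159/1425 = 81.3%, the skills-based format 960/1024 = 93.8% → the skills-based format
Manufacturing: Format B 278/417 = 66.7%, the skills-based format 322/432 = 74.5% → the skills-based format
Healthcare: Format B 4/85 = 4.7%, the skills-based format 10/74 = 13.5% → the skills-based format
Overall: Format B 1641/2325 = 70.6%, the skills-based format 1693/2222 = 76.2% → the skills-based format
The skills-based format wins overall and in every industry group — no reversal.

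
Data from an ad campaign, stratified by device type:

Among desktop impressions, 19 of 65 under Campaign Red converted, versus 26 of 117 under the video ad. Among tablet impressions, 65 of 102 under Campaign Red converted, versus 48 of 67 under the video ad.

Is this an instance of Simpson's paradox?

Desktop: Campaign Red 19/65 = 29.2%, the video ad 26/117 = 22.2% → Campaign Red
Tablet: Campaign Red 65/102 = 63.7%, the video ad 48/67 = 71.6% → the video ad
Overall: Campaign Red 84/167 = 50.3%, the video ad 74/184 = 40.2% → Campaign Red
Neither sweeps: Campaign Red wins 1 of 2 groups, the video ad wins 1. Campaign Red wins overall but not every group — no Simpson reversal.

No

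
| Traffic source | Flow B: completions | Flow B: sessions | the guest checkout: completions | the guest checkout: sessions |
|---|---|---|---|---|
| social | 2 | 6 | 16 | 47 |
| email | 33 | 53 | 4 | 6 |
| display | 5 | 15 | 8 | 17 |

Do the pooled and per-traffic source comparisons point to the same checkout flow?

Social: Flow B 2/6 = 33.3%, the guest checkout 16/47 = 34.0% → the guest checkout
Email: Flow B 33/53 = 62.3%, the guest checkout 4/6 = 66.7% → the guest checkout
Display: Flow B 5/15 = 33.3%, the guest checkout 8/17 = 47.1% → the guest checkout
Overall: Flow B 40/74 = 54.1%, the guest checkout 28/70 = 40.0% → Flow B
The guest checkout wins each traffic group but Flow B wins overall — the comparison reverses. The guest checkout's sessions skew toward social, which has a lower base rate.

No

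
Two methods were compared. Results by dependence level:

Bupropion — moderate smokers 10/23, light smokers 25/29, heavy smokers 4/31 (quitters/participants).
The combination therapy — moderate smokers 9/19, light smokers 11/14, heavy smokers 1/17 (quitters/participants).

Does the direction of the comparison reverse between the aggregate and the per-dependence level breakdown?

Moderate smokers: bupropion 10/23 = 43.5%, the combination therapy 9/19 = 47.4% → the combination therapy
Light smokers: bupropion 25/29 = 86.2%, the combination therapy 11/14 = 78.6% → bupropion
Heavy smokers: bupropion 4/31 = 12.9%, the combination therapy 1/17 = 5.9% → bupropion
Overall: bupropion 39/83 = 47.0%, the combination therapy 21/50 = 42.0% → bupropion
Neither sweeps: bupropion wins 2 of 3 groups, the combination therapy wins 1. Bupropion wins overall but not every group — no Simpson reversal.

No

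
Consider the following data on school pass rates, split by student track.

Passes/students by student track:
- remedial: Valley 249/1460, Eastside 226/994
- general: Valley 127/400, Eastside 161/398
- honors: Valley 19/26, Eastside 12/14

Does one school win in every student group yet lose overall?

Remedial: Valley 249/1460 = 17.1%, Eastside 226/994 = 22.7% → Eastside
General: Valley 127/400 = 31.8%, Eastside 161/398 = 40.5% → Eastside
Honors: Valley 19/26 = 73.1%, Eastside 12/14 = 85.7% → Eastside
Overall: Valley 395/1886 = 20.9%, Eastside 399/1406 = 28.4% → Eastside
Eastside wins overall and in every student group — no reversal.

No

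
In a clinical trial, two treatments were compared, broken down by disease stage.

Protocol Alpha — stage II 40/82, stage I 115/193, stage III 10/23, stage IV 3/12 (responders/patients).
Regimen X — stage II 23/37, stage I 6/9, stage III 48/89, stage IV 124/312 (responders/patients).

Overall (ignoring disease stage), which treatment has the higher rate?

Stage II: Protocol Alpha 40/82 = 48.8%, Regimen X 23/37 = 62.2% → Regimen X
Stage I: Protocol Alpha 115/193 = 59.6%, Regimen X 6/9 = 66.7% → Regimen X
Stage III: Protocol Alpha 10/23 = 43.5%, Regimen X 48/89 = 53.9% → Regimen X
Stage IV: Protocol Alpha 3/12 = 25.0%, Regimen X 124/312 = 39.7% → Regimen X
Overall: Protocol Alpha 168/310 = 54.2%, Regimen X 201/447 = 45.0% → Protocol Alpha
(Regimen X wins every disease group but Protocol Alpha wins overall — Regimen X's patients skew toward the low-rate stage IV group.)

Protocol Alpha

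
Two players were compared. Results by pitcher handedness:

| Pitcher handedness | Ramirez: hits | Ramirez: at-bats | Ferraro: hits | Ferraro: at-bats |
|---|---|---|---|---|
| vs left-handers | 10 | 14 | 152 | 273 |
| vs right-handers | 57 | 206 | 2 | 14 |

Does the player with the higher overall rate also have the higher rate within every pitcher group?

Vs left-handers: Ramirez 10/14 = 71.4%, Ferraro 152/273 = 55.7% → Ramirez
Vs right-handers: Ramirez 57/206 = 27.7%, Ferraro 2/14 = 14.3% → Ramirez
Overall: Ramirez 67/220 = 30.5%, Ferraro 154/287 = 53.7% → Ferraro
Ramirez wins each pitcher group but Ferraro wins overall — the comparison reverses. Ramirez's at-bats skew toward vs right-handers, which has a lower base rate.

No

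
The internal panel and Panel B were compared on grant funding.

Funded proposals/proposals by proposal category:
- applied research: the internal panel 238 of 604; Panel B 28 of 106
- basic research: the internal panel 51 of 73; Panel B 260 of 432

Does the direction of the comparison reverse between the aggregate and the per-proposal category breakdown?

Applied research: the internal panel 238/604 = 39.4%, Panel B 28/106 = 26.4% → the internal panel
Basic research: the internal panel 51/73 = 69.9%, Panel B 260/432 = 60.2% → the internal panel
Overall: the internal panel 289/677 = 42.7%, Panel B 288/538 = 53.5% → Panel B
The internal panel wins each proposal group but Panel B wins overall — the comparison reverses. The internal panel's proposals skew toward applied research, which has a lower base rate.

Yes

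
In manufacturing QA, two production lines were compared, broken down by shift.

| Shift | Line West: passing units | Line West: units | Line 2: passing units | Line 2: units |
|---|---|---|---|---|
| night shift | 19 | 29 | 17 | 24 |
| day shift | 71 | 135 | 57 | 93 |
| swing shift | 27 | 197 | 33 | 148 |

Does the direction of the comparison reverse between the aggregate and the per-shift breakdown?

Night shift: Line West 19/29 = 65.5%, Line 2 17/24 = 70.8% → Line 2
Day shift: Line West 71/135 = 52.6%, Line 2 57/93 = 61.3% → Line 2
Swing shift: Line West 27/197 = 13.7%, Line 2 33/148 = 22.3% → Line 2
Overall: Line West 117/361 = 32.4%, Line 2 107/265 = 40.4% → Line 2
Line 2 wins overall and in every shift group — no reversal.

No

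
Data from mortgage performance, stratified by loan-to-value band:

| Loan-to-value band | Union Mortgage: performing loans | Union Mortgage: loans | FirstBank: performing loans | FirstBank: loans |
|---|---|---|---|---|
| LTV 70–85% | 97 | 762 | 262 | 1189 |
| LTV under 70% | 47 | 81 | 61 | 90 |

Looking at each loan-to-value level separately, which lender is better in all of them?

LTV 70–85%: Union Mortgage 97/762 = 12.7%, FirstBank 262/1189 = 22.0% → FirstBank
LTV under 70%: Union Mortgage 47/81 = 58.0%, FirstBank 61/90 = 67.8% → FirstBank
FirstBank has the higher rate in both groups.

FirstBank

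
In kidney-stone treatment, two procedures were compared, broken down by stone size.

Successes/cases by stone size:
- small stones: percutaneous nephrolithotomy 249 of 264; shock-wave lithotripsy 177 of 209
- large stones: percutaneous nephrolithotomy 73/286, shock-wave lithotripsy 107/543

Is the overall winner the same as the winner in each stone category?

Yes

Small stones: percutaneous nephrolithotomy 249/264 = 94.3%, shock-wave lithotripsy 177/209 = 84.7% → percutaneous nephrolithotomy
Large stones: percutaneous nephrolithotomy 73/286 = 25.5%, shock-wave lithotripsy 107/543 = 19.7% → percutaneous nephrolithotomy
Overall: percutaneous nephrolithotomy 322/550 = 58.5%, shock-wave lithotripsy 284/752 = 37.8% → percutaneous nephrolithotomy
Percutaneous nephrolithotomy wins overall and in every stone group — no reversal.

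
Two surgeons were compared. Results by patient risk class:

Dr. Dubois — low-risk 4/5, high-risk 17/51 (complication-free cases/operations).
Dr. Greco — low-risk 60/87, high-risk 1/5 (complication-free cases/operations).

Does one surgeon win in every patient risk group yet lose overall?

Low-risk: Dr. Dubois 4/5 = 80.0%, Dr. Greco 60/87 = 69.0% → Dr. Dubois
High-risk: Dr. Dubois 17/51 = 33.3%, Dr. Greco 1/5 = 20.0% → Dr. Dubois
Overall: Dr. Dubois 21/56 = 37.5%, Dr. Greco 61/92 = 66.3% → Dr. Greco
Dr. Dubois wins each patient risk group but Dr. Greco wins overall — the comparison reverses. Dr. Dubois's operations skew toward high-risk, which has a lower base rate.

Yes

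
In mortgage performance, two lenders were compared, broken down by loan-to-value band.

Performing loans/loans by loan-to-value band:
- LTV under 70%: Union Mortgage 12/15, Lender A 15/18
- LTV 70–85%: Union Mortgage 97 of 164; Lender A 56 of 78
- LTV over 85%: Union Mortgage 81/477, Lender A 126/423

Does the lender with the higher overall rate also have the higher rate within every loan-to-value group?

Yes

LTV under 70%: Union Mortgage 12/15 = 80.0%, Lender A 15/18 = 83.3% → Lender A
LTV 70–85%: Union Mortgage 97/164 = 59.1%, Lender A 56/78 = 71.8% → Lender A
LTV over 85%: Union Mortgage 81/477 = 17.0%, Lender A 126/423 = 29.8% → Lender A
Overall: Union Mortgage 190/656 = 29.0%, Lender A 197/519 = 38.0% → Lender A
Lender A wins overall and in every loan-to-value group — no reversal.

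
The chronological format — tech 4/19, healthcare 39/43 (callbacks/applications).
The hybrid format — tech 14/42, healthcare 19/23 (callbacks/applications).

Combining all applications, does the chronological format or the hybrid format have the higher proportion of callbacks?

the chronological format

Tech: the chronological format 4/19 = 21.1%, the hybrid format 14/42 = 33.3% → the hybrid format
Healthcare: the chronological format 39/43 = 90.7%, the hybrid format 19/23 = 82.6% → the chronological format
Overall: the chronological format 43/62 = 69.4%, the hybrid format 33/65 = 50.8% → the chronological format
(Neither sweeps every industry group, but the chronological format has the higher pooled rate.)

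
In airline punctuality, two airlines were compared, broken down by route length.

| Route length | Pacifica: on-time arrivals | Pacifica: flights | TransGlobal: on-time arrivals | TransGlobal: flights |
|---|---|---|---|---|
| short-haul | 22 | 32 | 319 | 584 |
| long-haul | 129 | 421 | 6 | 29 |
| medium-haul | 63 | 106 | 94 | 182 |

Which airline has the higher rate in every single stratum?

Pacifica

Short-haul: Pacifica 22/32 = 68.8%, TransGlobal 319/584 = 54.6% → Pacifica
Long-haul: Pacifica 129/421 = 30.6%, TransGlobal 6/29 = 20.7% → Pacifica
Medium-haul: Pacifica 63/106 = 59.4%, TransGlobal 94/182 = 51.6% → Pacifica
Pacifica has the higher rate in all 3 groups.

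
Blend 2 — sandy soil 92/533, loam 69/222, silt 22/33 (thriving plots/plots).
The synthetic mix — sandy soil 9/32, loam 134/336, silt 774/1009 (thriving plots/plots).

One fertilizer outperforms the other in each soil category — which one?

the synthetic mix

Sandy soil: Blend 2 92/533 = 17.3%, the synthetic mix 9/32 = 28.1% → the synthetic mix
Loam: Blend 2 69/222 = 31.1%, the synthetic mix 134/336 = 39.9% → the synthetic mix
Silt: Blend 2 22/33 = 66.7%, the synthetic mix 774/1009 = 76.7% → the synthetic mix
The synthetic mix has the higher rate in all 3 groups.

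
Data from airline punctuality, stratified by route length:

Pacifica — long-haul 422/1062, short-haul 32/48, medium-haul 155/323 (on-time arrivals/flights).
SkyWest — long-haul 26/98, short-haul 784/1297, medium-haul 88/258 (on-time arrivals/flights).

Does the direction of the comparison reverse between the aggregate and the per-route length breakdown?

Long-haul: Pacifica 422/1062 = 39.7%, SkyWest 26/98 = 26.5% → Pacifica
Short-haul: Pacifica 32/48 = 66.7%, SkyWest 784/1297 = 60.4% → Pacifica
Medium-haul: Pacifica 155/323 = 48.0%, SkyWest 88/258 = 34.1% → Pacifica
Overall: Pacifica 609/1433 = 42.5%, SkyWest 898/1653 = 54.3% → SkyWest
Pacifica wins each route group but SkyWest wins overall — the comparison reverses. Pacifica's flights skew toward long-haul, which has a lower base rate.

Yes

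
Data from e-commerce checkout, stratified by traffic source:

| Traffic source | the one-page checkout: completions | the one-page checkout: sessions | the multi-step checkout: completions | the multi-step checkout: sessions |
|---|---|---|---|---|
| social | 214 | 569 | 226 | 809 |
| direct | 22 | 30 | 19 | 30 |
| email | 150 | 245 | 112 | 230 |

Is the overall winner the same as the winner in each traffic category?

Yes

Social: the one-page checkout 214/569 = 37.6%, the multi-step checkout 226/809 = 27.9% → the one-page checkout
Direct: the one-page checkout 22/30 = 73.3%, the multi-step checkout 19/30 = 63.3% → the one-page checkout
Email: the one-page checkout 150/245 = 61.2%, the multi-step checkout 112/230 = 48.7% → the one-page checkout
Overall: the one-page checkout 386/844 = 45.7%, the multi-step checkout 357/1069 = 33.4% → the one-page checkout
The one-page checkout wins overall and in every traffic group — no reversal.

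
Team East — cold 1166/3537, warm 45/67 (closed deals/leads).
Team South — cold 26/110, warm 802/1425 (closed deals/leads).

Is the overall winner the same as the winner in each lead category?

Cold: Team East 1166/3537 = 33.0%, Team South 26/110 = 23.6% → Team East
Warm: Team East 45/67 = 67.2%, Team South 802/1425 = 56.3% → Team East
Overall: Team East 1211/3604 = 33.6%, Team South 828/1535 = 53.9% → Team South
Team East wins each lead group but Team South wins overall — the comparison reverses. Team East's leads skew toward cold, which has a lower base rate.

No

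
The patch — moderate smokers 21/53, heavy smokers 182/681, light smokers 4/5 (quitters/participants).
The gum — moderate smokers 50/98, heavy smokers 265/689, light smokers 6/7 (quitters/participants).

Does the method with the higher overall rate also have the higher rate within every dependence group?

Moderate smokers: the patch 21/53 = 39.6%, the gum 50/98 = 51.0% → the gum
Heavy smokers: the patch 182/681 = 26.7%, the gum 265/689 = 38.5% → the gum
Light smokers: the patch 4/5 = 80.0%, the gum 6/7 = 85.7% → the gum
Overall: the patch 207/739 = 28.0%, the gum 321/794 = 40.4% → the gum
The gum wins overall and in every dependence group — no reversal.

Yes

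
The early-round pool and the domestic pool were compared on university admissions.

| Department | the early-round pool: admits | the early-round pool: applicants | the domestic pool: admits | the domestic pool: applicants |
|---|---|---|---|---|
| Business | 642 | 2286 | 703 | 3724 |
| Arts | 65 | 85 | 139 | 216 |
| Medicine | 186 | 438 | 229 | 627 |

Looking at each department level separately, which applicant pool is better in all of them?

Business: the early-round pool 642/2286 = 28.1%, the domestic pool 703/3724 = 18.9% → the early-round pool
Arts: the early-round pool 65/85 = 76.5%, the domestic pool 139/216 = 64.4% → the early-round pool
Medicine: the early-round pool 186/438 = 42.5%, the domestic pool 229/627 = 36.5% → the early-round pool
The early-round pool has the higher rate in all 3 groups.

the early-round pool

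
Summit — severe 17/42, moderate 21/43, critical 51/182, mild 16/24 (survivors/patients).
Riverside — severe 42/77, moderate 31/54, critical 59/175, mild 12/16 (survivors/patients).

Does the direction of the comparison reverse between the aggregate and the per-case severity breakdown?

No

Severe: Summit 17/42 = 40.5%, Riverside 42/77 = 54.5% → Riverside
Moderate: Summit 21/43 = 48.8%, Riverside 31/54 = 57.4% → Riverside
Critical: Summit 51/182 = 28.0%, Riverside 59/175 = 33.7% → Riverside
Mild: Summit 16/24 = 66.7%, Riverside 12/16 = 75.0% → Riverside
Overall: Summit 105/291 = 36.1%, Riverside 144/322 = 44.7% → Riverside
Riverside wins overall and in every case group — no reversal.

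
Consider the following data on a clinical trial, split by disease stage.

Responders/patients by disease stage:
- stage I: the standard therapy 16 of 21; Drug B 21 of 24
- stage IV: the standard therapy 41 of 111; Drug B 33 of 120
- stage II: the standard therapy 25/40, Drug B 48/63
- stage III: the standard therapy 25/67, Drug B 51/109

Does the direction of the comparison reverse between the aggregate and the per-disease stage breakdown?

Stage I: the standard therapy 16/21 = 76.2%, Drug B 21/24 = 87.5% → Drug B
Stage IV: the standard therapy 41/111 = 36.9%, Drug B 33/120 = 27.5% → the standard therapy
Stage II: the standard therapy 25/40 = 62.5%, Drug B 48/63 = 76.2% → Drug B
Stage III: the standard therapy 25/67 = 37.3%, Drug B 51/109 = 46.8% → Drug B
Overall: the standard therapy 107/239 = 44.8%, Drug B 153/316 = 48.4% → Drug B
Neither sweeps: the standard therapy wins 1 of 4 groups, Drug B wins 3. Drug B wins overall but not every group — no Simpson reversal.

No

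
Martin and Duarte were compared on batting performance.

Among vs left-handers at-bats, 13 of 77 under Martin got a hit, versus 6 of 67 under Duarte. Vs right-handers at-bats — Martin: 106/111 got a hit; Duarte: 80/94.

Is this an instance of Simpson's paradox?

No

Vs left-handers: Martin 13/77 = 16.9%, Duarte 6/67 = 9.0% → Martin
Vs right-handers: Martin 106/111 = 95.5%, Duarte 80/94 = 85.1% → Martin
Overall: Martin 119/188 = 63.3%, Duarte 86/161 = 53.4% → Martin
Martin wins overall and in every pitcher group — no reversal.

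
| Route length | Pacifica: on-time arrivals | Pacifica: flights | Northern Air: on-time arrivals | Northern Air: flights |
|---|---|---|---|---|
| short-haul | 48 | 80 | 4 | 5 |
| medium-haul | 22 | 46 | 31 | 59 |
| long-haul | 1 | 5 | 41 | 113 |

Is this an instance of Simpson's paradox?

Yes

Short-haul: Pacifica 48/80 = 60.0%, Northern Air 4/5 = 80.0% → Northern Air
Medium-haul: Pacifica 22/46 = 47.8%, Northern Air 31/59 = 52.5% → Northern Air
Long-haul: Pacifica 1/5 = 20.0%, Northern Air 41/113 = 36.3% → Northern Air
Overall: Pacifica 71/131 = 54.2%, Northern Air 76/177 = 42.9% → Pacifica
Northern Air wins each route group but Pacifica wins overall — the comparison reverses. Northern Air's flights skew toward long-haul, which has a lower base rate.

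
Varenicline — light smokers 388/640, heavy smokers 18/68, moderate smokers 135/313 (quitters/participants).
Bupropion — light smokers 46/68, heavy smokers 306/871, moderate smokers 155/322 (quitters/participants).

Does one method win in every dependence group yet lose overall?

Light smokers: varenicline 388/640 = 60.6%, bupropion 46/68 = 67.6% → bupropion
Heavy smokers: varenicline 18/68 = 26.5%, bupropion 306/871 = 35.1% → bupropion
Moderate smokers: varenicline 135/313 = 43.1%, bupropion 155/322 = 48.1% → bupropion
Overall: varenicline 541/1021 = 53.0%, bupropion 507/1261 = 40.2% → varenicline
Bupropion wins each dependence group but varenicline wins overall — the comparison reverses. Bupropion's participants skew toward heavy smokers, which has a lower base rate.

Yes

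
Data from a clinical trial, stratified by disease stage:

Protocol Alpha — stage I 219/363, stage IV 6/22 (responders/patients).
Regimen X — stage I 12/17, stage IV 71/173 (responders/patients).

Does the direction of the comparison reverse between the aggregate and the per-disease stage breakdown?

Stage I: Protocol Alpha 219/363 = 60.3%, Regimen X 12/17 = 70.6% → Regimen X
Stage IV: Protocol Alpha 6/22 = 27.3%, Regimen X 71/173 = 41.0% → Regimen X
Overall: Protocol Alpha 225/385 = 58.4%, Regimen X 83/190 = 43.7% → Protocol Alpha
Regimen X wins each disease group but Protocol Alpha wins overall — the comparison reverses. Regimen X's patients skew toward stage IV, which has a lower base rate.

Yes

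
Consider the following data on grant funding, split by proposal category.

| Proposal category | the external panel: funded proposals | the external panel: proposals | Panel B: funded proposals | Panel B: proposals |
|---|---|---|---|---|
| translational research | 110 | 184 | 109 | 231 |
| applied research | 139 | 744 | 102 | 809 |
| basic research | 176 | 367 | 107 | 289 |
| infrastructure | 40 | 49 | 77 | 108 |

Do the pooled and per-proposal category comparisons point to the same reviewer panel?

Yes

Translational research: the external panel 110/184 = 59.8%, Panel B 109/231 = 47.2% → the external panel
Applied research: the external panel 139/744 = 18.7%, Panel B 102/809 = 12.6% → the external panel
Basic research: the external panel 176/367 = 48.0%, Panel B 107/289 = 37.0% → the external panel
Infrastructure: the external panel 40/49 = 81.6%, Panel B 77/108 = 71.3% → the external panel
Overall: the external panel 465/1344 = 34.6%, Panel B 395/1437 = 27.5% → the external panel
The external panel wins overall and in every proposal group — no reversal.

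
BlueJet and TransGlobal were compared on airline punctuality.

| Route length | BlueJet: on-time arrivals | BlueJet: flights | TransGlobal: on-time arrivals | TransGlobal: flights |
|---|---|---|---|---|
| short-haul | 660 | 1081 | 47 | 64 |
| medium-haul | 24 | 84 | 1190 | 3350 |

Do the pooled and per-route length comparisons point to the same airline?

Short-haul: BlueJet 660/1081 = 61.1%, TransGlobal 47/64 = 73.4% → TransGlobal
Medium-haul: BlueJet 24/84 = 28.6%, TransGlobal 1190/3350 = 35.5% → TransGlobal
Overall: BlueJet 684/1165 = 58.7%, TransGlobal 1237/3414 = 36.2% → BlueJet
TransGlobal wins each route group but BlueJet wins overall — the comparison reverses. TransGlobal's flights skew toward medium-haul, which has a lower base rate.

No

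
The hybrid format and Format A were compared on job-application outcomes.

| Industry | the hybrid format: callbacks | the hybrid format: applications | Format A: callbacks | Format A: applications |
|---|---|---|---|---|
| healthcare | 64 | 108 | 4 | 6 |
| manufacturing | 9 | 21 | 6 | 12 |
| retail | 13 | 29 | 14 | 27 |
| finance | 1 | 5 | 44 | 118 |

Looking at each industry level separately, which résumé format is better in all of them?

Healthcare: the hybrid format 64/108 = 59.3%, Format A 4/6 = 66.7% → Format A
Manufacturing: the hybrid format 9/21 = 42.9%, Format A 6/12 = 50.0% → Format A
Retail: the hybrid format 13/29 = 44.8%, Format A 14/27 = 51.9% → Format A
Finance: the hybrid format 1/5 = 20.0%, Format A 44/118 = 37.3% → Format A
Format A has the higher rate in all 4 groups.

Format A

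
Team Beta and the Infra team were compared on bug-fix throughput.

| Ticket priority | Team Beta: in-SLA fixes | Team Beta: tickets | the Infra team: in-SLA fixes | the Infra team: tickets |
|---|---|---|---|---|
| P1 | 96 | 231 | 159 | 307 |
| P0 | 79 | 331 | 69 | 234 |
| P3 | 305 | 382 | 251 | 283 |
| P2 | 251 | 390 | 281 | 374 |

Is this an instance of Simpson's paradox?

No

P1: Team Beta 96/231 = 41.6%, the Infra team 159/307 = 51.8% → the Infra team
P0: Team Beta 79/331 = 23.9%, the Infra team 69/234 = 29.5% → the Infra team
P3: Team Beta 305/382 = 79.8%, the Infra team 251/283 = 88.7% → the Infra team
P2: Team Beta 251/390 = 64.4%, the Infra team 281/374 = 75.1% → the Infra team
Overall: Team Beta 731/1334 = 54.8%, the Infra team 760/1198 = 63.4% → the Infra team
The Infra team wins overall and in every ticket group — no reversal.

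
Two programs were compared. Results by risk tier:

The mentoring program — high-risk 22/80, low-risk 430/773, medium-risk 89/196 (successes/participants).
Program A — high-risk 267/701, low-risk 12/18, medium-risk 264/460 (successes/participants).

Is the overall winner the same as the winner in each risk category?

High-risk: the mentoring program 22/80 = 27.5%, Program A 267/701 = 38.1% → Program A
Low-risk: the mentoring program 430/773 = 55.6%, Program A 12/18 = 66.7% → Program A
Medium-risk: the mentoring program 89/196 = 45.4%, Program A 264/460 = 57.4% → Program A
Overall: the mentoring program 541/1049 = 51.6%, Program A 543/1179 = 46.1% → the mentoring program
Program A wins each risk group but the mentoring program wins overall — the comparison reverses. Program A's participants skew toward high-risk, which has a lower base rate.

No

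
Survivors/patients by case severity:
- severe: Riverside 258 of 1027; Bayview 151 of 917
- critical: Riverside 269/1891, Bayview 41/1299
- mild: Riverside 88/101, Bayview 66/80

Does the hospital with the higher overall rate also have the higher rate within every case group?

Severe: Riverside 258/1027 = 25.1%, Bayview 151/917 = 16.5% → Riverside
Critical: Riverside 269/1891 = 14.2%, Bayview 41/1299 = 3.2% → Riverside
Mild: Riverside 88/101 = 87.1%, Bayview 66/80 = 82.5% → Riverside
Overall: Riverside 615/3019 = 20.4%, Bayview 258/2296 = 11.2% → Riverside
Riverside wins overall and in every case group — no reversal.

Yes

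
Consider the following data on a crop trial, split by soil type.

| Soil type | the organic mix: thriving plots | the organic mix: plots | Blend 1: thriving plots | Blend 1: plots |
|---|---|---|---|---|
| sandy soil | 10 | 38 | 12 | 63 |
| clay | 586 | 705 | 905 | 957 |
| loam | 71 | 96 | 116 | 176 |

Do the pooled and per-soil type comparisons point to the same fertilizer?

Sandy soil: the organic mix 10/38 = 26.3%, Blend 1 12/63 = 19.0% → the organic mix
Clay: the organic mix 586/705 = 83.1%, Blend 1 905/957 = 94.6% → Blend 1
Loam: the organic mix 71/96 = 74.0%, Blend 1 116/176 = 65.9% → the organic mix
Overall: the organic mix 667/839 = 79.5%, Blend 1 1033/1196 = 86.4% → Blend 1
Neither sweeps: the organic mix wins 2 of 3 groups, Blend 1 wins 1. Blend 1 wins overall but not every group — no Simpson reversal.

No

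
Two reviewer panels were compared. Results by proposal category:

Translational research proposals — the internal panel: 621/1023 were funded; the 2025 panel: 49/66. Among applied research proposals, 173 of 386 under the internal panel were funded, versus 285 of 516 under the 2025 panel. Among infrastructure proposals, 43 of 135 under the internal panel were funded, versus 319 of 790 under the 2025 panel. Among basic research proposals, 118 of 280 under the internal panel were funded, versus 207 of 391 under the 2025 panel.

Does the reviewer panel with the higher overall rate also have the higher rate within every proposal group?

No

Translational research: the internal panel 621/1023 = 60.7%, the 2025 panel 49/66 = 74.2% → the 2025 panel
Applied research: the internal panel 173/386 = 44.8%, the 2025 panel 285/516 = 55.2% → the 2025 panel
Infrastructure: the internal panel 43/135 = 31.9%, the 2025 panel 319/790 = 40.4% → the 2025 panel
Basic research: the internal panel 118/280 = 42.1%, the 2025 panel 207/391 = 52.9% → the 2025 panel
Overall: the internal panel 955/1824 = 52.4%, the 2025 panel 860/1763 = 48.8% → the internal panel
The 2025 panel wins each proposal group but the internal panel wins overall — the comparison reverses. The 2025 panel's proposals skew toward infrastructure, which has a lower base rate.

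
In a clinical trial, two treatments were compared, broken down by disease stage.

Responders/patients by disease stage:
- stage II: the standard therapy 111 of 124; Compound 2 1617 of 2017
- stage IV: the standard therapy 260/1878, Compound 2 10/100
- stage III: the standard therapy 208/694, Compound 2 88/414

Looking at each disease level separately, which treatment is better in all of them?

the standard therapy

Stage II: the standard therapy 111/124 = 89.5%, Compound 2 1617/2017 = 80.2% → the standard therapy
Stage IV: the standard therapy 260/1878 = 13.8%, Compound 2 10/100 = 10.0% → the standard therapy
Stage III: the standard therapy 208/694 = 30.0%, Compound 2 88/414 = 21.3% → the standard therapy
The standard therapy has the higher rate in all 3 groups.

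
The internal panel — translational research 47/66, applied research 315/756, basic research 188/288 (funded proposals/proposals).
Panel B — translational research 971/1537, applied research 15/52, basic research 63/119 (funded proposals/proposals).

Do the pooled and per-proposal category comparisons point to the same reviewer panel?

No

Translational research: the internal panel 47/66 = 71.2%, Panel B 971/1537 = 63.2% → the internal panel
Applied research: the internal panel 315/756 = 41.7%, Panel B 15/52 = 28.8% → the internal panel
Basic research: the internal panel 188/288 = 65.3%, Panel B 63/119 = 52.9% → the internal panel
Overall: the internal panel 550/1110 = 49.5%, Panel B 1049/1708 = 61.4% → Panel B
The internal panel wins each proposal group but Panel B wins overall — the comparison reverses. The internal panel's proposals skew toward applied research, which has a lower base rate.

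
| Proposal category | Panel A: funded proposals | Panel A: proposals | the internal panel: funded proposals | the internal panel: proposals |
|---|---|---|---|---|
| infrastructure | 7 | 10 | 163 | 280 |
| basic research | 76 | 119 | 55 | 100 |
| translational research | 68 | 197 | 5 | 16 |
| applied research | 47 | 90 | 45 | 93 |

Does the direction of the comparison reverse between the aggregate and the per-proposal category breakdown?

Yes

Infrastructure: Panel A 7/10 = 70.0%, the internal panel 163/280 = 58.2% → Panel A
Basic research: Panel A 76/119 = 63.9%, the internal panel 55/100 = 55.0% → Panel A
Translational research: Panel A 68/197 = 34.5%, the internal panel 5/16 = 31.2% → Panel A
Applied research: Panel A 47/90 = 52.2%, the internal panel 45/93 = 48.4% → Panel A
Overall: Panel A 198/416 = 47.6%, the internal panel 268/489 = 54.8% → the internal panel
Panel A wins each proposal group but the internal panel wins overall — the comparison reverses. Panel A's proposals skew toward translational research, which has a lower base rate.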